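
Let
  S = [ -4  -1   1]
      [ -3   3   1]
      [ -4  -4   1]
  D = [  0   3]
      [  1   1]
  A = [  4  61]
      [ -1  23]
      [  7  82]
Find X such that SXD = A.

X = S⁻¹AD⁻¹ (apply S⁻¹ on the left and D⁻¹ on the right).
S has determinant -3; S⁻¹ = [[-7/3, 1, 4/3], [1/3, 0, -1/3], [-8, 4, 5]].
D has determinant -3; D⁻¹ = [[-1/3, 1], [1/3, 0]].
S⁻¹A = [[-1, -10], [-1, -7], [-1, 14]].
X = (S⁻¹A)D⁻¹ = [[-3, -1], [-2, -1], [5, -1]].

X = [[-3, -1], [-2, -1], [5, -1]]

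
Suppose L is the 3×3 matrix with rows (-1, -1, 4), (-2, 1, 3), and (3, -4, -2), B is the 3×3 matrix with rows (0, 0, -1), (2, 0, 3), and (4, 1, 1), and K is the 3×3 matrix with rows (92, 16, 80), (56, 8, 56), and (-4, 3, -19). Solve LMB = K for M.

M = [[2, -4, -1], [4, -2, -3], [-4, 2, 3]]

M = L⁻¹KB⁻¹ (apply L⁻¹ on the left and B⁻¹ on the right).
det L = 5, so L⁻¹ = [[2, -18/5, -7/5], [1, -2, -1], [1, -7/5, -3/5]].
det B = -2; the adjugate gives B⁻¹ = [[3/2, 1/2, 0], [-5, -2, 1], [-1, 0, 0]].
L⁻¹K = [[-12, -1, -15], [-16, -3, -13], [16, 3, 13]].
M = (L⁻¹K)B⁻¹ = [[2, -4, -1], [4, -2, -3], [-4, 2, 3]].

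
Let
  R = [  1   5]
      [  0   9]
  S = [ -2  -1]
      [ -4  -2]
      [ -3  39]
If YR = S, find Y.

Y = [[-2, 1], [-4, 2], [-3, 6]]

R is on the right of Y, so right-multiply by R⁻¹: Y = SR⁻¹.
det R = 9; the adjugate gives R⁻¹ = [[1, -5/9], [0, 1/9]].
Y = SR⁻¹ = [[-2, -1], [-4, -2], [-3, 39]] · [[1, -5/9], [0, 1/9]] = [[-2, 1], [-4, 2], [-3, 6]].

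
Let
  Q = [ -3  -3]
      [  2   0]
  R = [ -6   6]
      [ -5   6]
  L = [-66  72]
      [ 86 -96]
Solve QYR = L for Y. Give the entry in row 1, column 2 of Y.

Y = Q⁻¹LR⁻¹ (apply Q⁻¹ on the left and R⁻¹ on the right).
det Q = 6; the adjugate gives Q⁻¹ = [[0, 1/2], [-1/3, -1/2]].
det R = -6; the adjugate gives R⁻¹ = [[-1, 1], [-5/6, 1]].
Q⁻¹L = [[43, -48], [-21, 24]].
Y = (Q⁻¹L)R⁻¹ = [[-3, -5], [1, 3]].

-5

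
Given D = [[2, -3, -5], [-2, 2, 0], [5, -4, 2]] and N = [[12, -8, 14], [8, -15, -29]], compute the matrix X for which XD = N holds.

D is on the right of X, so right-multiply by D⁻¹: X = ND⁻¹.
D has determinant 6; D⁻¹ = [[2/3, 13/3, 5/3], [2/3, 29/6, 5/3], [-1/3, -7/6, -1/3]].
X = ND⁻¹ = [[12, -8, 14], [8, -15, -29]] · [[2/3, 13/3, 5/3], [2/3, 29/6, 5/3], [-1/3, -7/6, -1/3]] = [[-2, -3, 2], [5, -4, -2]].

X = [[-2, -3, 2], [5, -4, -2]]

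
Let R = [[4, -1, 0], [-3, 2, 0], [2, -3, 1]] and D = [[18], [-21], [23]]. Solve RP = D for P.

Since R multiplies P on the left, P = R⁻¹D.
det R = 5, so R⁻¹ = [[2/5, 1/5, 0], [3/5, 4/5, 0], [1, 2, 1]].
P = R⁻¹D = [[2/5, 1/5, 0], [3/5, 4/5, 0], [1, 2, 1]] · [[18], [-21], [23]] = [[3], [-6], [-1]].

P = [[3], [-6], [-1]]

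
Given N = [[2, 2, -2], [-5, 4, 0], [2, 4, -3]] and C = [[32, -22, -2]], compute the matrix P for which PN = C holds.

P = [[1, -6, 0]]

Since N sits to the right of P, P = CN⁻¹.
det N = 2; the adjugate gives N⁻¹ = [[-6, -1, 4], [-15/2, -1, 5], [-14, -2, 9]].
P = CN⁻¹ = [[32, -22, -2]] · [[-6, -1, 4], [-15/2, -1, 5], [-14, -2, 9]] = [[1, -6, 0]].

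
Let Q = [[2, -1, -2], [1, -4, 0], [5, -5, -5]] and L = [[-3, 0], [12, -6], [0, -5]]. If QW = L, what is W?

W = [[0, 2], [-3, 2], [3, 1]]

Since Q multiplies W on the left, W = Q⁻¹L.
det Q = 5, so Q⁻¹ = [[4, 1, -8/5], [1, 0, -2/5], [3, 1, -7/5]].
W = Q⁻¹L = [[4, 1, -8/5], [1, 0, -2/5], [3, 1, -7/5]] · [[-3, 0], [12, -6], [0, -5]] = [[0, 2], [-3, 2], [3, 1]].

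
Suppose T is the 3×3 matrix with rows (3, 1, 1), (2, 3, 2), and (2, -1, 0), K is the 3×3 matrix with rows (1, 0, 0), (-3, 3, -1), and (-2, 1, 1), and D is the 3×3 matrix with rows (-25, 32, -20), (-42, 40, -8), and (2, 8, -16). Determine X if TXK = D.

X = [[-1, 4, -4], [-2, 2, 2], [5, -1, 3]]

X = T⁻¹DK⁻¹ (apply T⁻¹ on the left and K⁻¹ on the right).
det T = 2; the adjugate gives T⁻¹ = [[1, -1/2, -1/2], [2, -1, -2], [-4, 5/2, 7/2]].
det K = 4; the adjugate gives K⁻¹ = [[1, 0, 0], [5/4, 1/4, 1/4], [3/4, -1/4, 3/4]].
T⁻¹D = [[-5, 8, -8], [-12, 8, 0], [2, 0, 4]].
X = (T⁻¹D)K⁻¹ = [[-1, 4, -4], [-2, 2, 2], [5, -1, 3]].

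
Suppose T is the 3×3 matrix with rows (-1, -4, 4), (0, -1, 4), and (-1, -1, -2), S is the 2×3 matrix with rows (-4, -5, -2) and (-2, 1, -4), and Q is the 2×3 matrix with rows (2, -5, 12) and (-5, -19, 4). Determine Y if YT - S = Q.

Y = [[3, -1, -1], [5, -4, 2]]

YT = Q + S = [[-2, -10, 10], [-7, -18, 0]].
Right-multiplying both sides by T⁻¹ gives Y = (Q + S)T⁻¹.
det T = 6; the adjugate gives T⁻¹ = [[1, -2, -2], [-2/3, 1, 2/3], [-1/6, 1/2, 1/6]].
Y = (Q + S)T⁻¹ = [[3, -1, -1], [5, -4, 2]].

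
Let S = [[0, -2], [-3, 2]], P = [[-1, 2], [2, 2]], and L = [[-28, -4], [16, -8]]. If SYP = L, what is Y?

Left-multiply by S⁻¹ and right-multiply by P⁻¹: Y = S⁻¹LP⁻¹.
det S = -6, so S⁻¹ = [[-1/3, -1/3], [-1/2, 0]].
P has determinant -6; P⁻¹ = [[-1/3, 1/3], [1/3, 1/6]].
S⁻¹L = [[4, 4], [14, 2]].
Y = (S⁻¹L)P⁻¹ = [[0, 2], [-4, 5]].

Y = [[0, 2], [-4, 5]]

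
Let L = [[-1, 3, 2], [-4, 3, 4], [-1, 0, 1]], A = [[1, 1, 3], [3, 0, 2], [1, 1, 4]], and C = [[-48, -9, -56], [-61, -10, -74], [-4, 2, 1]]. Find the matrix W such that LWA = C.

W = [[0, 0, 5], [-4, -3, -2], [3, -2, 4]]

Left-multiply by L⁻¹ and right-multiply by A⁻¹: W = L⁻¹CA⁻¹.
det L = 3, so L⁻¹ = [[1, -1, 2], [0, 1/3, -4/3], [1, -1, 3]].
det A = -3, so A⁻¹ = [[2/3, 1/3, -2/3], [10/3, -1/3, -7/3], [-1, 0, 1]].
L⁻¹C = [[5, 5, 20], [-15, -6, -26], [1, 7, 21]].
W = (L⁻¹C)A⁻¹ = [[0, 0, 5], [-4, -3, -2], [3, -2, 4]].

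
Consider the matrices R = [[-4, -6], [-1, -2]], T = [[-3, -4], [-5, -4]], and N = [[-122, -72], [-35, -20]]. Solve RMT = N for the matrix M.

M = [[1, -4], [2, -3]]

Isolating M: multiply by R⁻¹ from the left and T⁻¹ from the right, so M = R⁻¹NT⁻¹.
R has determinant 2; R⁻¹ = [[-1, 3], [1/2, -2]].
T has determinant -8; T⁻¹ = [[1/2, -1/2], [-5/8, 3/8]].
R⁻¹N = [[17, 12], [9, 4]].
M = (R⁻¹N)T⁻¹ = [[1, -4], [2, -3]].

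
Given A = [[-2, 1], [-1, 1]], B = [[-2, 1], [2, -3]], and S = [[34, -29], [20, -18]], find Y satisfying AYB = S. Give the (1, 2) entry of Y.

-2

Y = A⁻¹SB⁻¹ (apply A⁻¹ on the left and B⁻¹ on the right).
det A = -1; the adjugate gives A⁻¹ = [[-1, 1], [-1, 2]].
B has determinant 4; B⁻¹ = [[-3/4, -1/4], [-1/2, -1/2]].
A⁻¹S = [[-14, 11], [6, -7]].
Y = (A⁻¹S)B⁻¹ = [[5, -2], [-1, 2]].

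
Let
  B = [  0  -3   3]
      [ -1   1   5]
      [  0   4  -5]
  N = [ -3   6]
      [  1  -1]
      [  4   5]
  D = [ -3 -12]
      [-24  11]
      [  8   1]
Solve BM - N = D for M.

BM = D + N = [[-6, -6], [-23, 10], [12, 6]].
Left-multiplying both sides by B⁻¹ gives M = B⁻¹(D + N).
det B = 3; the adjugate gives B⁻¹ = [[-25/3, -1, -6], [-5/3, 0, -1], [-4/3, 0, -1]].
M = B⁻¹(D + N) = [[1, 4], [-2, 4], [-4, 2]].

M = [[1, 4], [-2, 4], [-4, 2]]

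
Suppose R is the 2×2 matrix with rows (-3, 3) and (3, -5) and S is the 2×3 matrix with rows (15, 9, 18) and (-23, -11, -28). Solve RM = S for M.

M = [[-1, -2, -1], [4, 1, 5]]

Since R multiplies M on the left, M = R⁻¹S.
det R = 6, so R⁻¹ = [[-5/6, -1/2], [-1/2, -1/2]].
M = R⁻¹S = [[-5/6, -1/2], [-1/2, -1/2]] · [[15, 9, 18], [-23, -11, -28]] = [[-1, -2, -1], [4, 1, 5]].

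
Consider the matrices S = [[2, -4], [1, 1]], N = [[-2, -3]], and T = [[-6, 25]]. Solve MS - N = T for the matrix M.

M = [[-5, 2]]

MS = T + N = [[-8, 22]].
Since S sits to the right of M, M = (T + N)S⁻¹.
S has determinant 6; S⁻¹ = [[1/6, 2/3], [-1/6, 1/3]].
M = (T + N)S⁻¹ = [[-5, 2]].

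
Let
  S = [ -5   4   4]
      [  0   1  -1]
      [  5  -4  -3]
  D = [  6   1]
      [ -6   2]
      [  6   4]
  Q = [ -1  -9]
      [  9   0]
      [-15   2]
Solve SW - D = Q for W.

W = [[-5, 0], [-1, 0], [-4, -2]]

SW = Q + D = [[5, -8], [3, 2], [-9, 6]].
Since S multiplies W on the left, W = S⁻¹(Q + D).
S has determinant -5; S⁻¹ = [[7/5, 4/5, 8/5], [1, 1, 1], [1, 0, 1]].
W = S⁻¹(Q + D) = [[-5, 0], [-1, 0], [-4, -2]].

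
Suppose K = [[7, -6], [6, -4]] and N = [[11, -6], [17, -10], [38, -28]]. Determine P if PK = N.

Since K sits to the right of P, P = NK⁻¹.
det K = 8, so K⁻¹ = [[-1/2, 3/4], [-3/4, 7/8]].
P = NK⁻¹ = [[11, -6], [17, -10], [38, -28]] · [[-1/2, 3/4], [-3/4, 7/8]] = [[-1, 3], [-1, 4], [2, 4]].

P = [[-1, 3], [-1, 4], [2, 4]]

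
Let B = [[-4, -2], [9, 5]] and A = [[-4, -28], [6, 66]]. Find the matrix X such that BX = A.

Since B multiplies X on the left, X = B⁻¹A.
det B = -2; the adjugate gives B⁻¹ = [[-5/2, -1], [9/2, 2]].
X = B⁻¹A = [[-5/2, -1], [9/2, 2]] · [[-4, -28], [6, 66]] = [[4, 4], [-6, 6]].

X = [[4, 4], [-6, 6]]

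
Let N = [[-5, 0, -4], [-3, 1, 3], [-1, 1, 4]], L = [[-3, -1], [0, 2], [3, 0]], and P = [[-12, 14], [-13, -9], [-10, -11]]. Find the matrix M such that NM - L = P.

NM = P + L = [[-15, 13], [-13, -7], [-7, -11]].
Since N multiplies M on the left, M = N⁻¹(P + L).
N has determinant 3; N⁻¹ = [[1/3, -4/3, 4/3], [3, -8, 9], [-2/3, 5/3, -5/3]].
M = N⁻¹(P + L) = [[3, -1], [-4, -4], [0, -2]].

M = [[3, -1], [-4, -4], [0, -2]]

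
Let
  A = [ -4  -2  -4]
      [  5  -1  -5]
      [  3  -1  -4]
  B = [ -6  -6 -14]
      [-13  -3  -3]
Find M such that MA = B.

M = [[2, -2, 4], [2, -1, 0]]

Since A sits to the right of M, M = BA⁻¹.
A has determinant 2; A⁻¹ = [[-1/2, -2, 3], [5/2, 14, -20], [-1, -5, 7]].
M = BA⁻¹ = [[-6, -6, -14], [-13, -3, -3]] · [[-1/2, -2, 3], [5/2, 14, -20], [-1, -5, 7]] = [[2, -2, 4], [2, -1, 0]].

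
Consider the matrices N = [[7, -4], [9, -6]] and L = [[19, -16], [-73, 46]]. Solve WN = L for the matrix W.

W = [[-5, 6], [-4, -5]]

N is on the right of W, so right-multiply by N⁻¹: W = LN⁻¹.
det N = -6, so N⁻¹ = [[1, -2/3], [3/2, -7/6]].
W = LN⁻¹ = [[19, -16], [-73, 46]] · [[1, -2/3], [3/2, -7/6]] = [[-5, 6], [-4, -5]].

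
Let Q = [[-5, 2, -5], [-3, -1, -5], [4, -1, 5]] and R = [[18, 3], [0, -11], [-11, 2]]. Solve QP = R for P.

P = [[-3, -1], [4, 4], [1, 2]]

Q is on the left of P, so left-multiply by Q⁻¹: P = Q⁻¹R.
det Q = 5, so Q⁻¹ = [[-2, -1, -3], [-1, -1, -2], [7/5, 3/5, 11/5]].
P = Q⁻¹R = [[-2, -1, -3], [-1, -1, -2], [7/5, 3/5, 11/5]] · [[18, 3], [0, -11], [-11, 2]] = [[-3, -1], [4, 4], [1, 2]].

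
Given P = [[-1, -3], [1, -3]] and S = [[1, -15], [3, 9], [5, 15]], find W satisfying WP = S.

W = [[2, 3], [-3, 0], [-5, 0]]

P is on the right of W, so right-multiply by P⁻¹: W = SP⁻¹.
det P = 6, so P⁻¹ = [[-1/2, 1/2], [-1/6, -1/6]].
W = SP⁻¹ = [[1, -15], [3, 9], [5, 15]] · [[-1/2, 1/2], [-1/6, -1/6]] = [[2, 3], [-3, 0], [-5, 0]].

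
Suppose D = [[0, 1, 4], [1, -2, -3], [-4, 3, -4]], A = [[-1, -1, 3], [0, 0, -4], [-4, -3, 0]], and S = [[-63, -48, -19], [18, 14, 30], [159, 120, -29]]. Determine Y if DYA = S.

Left-multiply by D⁻¹ and right-multiply by A⁻¹: Y = D⁻¹SA⁻¹.
det D = -4; the adjugate gives D⁻¹ = [[-17/4, -4, -5/4], [-4, -4, -1], [5/4, 1, 1/4]].
det A = -4, so A⁻¹ = [[3, 9/4, -1], [-4, -3, 1], [0, -1/4, 0]].
D⁻¹S = [[-3, -2, -3], [21, 16, -15], [-21, -16, -1]].
Y = (D⁻¹S)A⁻¹ = [[-1, 0, 1], [-1, 3, -5], [1, 1, 5]].

Y = [[-1, 0, 1], [-1, 3, -5], [1, 1, 5]]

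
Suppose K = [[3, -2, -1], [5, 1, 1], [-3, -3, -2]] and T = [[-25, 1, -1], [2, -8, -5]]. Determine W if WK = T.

W = [[-6, 1, 4], [6, -5, -3]]

Right-multiplying both sides by K⁻¹ gives W = TK⁻¹.
K has determinant 1; K⁻¹ = [[1, -1, -1], [7, -9, -8], [-12, 15, 13]].
W = TK⁻¹ = [[-25, 1, -1], [2, -8, -5]] · [[1, -1, -1], [7, -9, -8], [-12, 15, 13]] = [[-6, 1, 4], [6, -5, -3]].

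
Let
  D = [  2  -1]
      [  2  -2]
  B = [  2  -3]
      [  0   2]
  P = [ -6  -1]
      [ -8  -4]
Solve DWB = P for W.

W = D⁻¹PB⁻¹ (apply D⁻¹ on the left and B⁻¹ on the right).
det D = -2; the adjugate gives D⁻¹ = [[1, -1/2], [1, -1]].
det B = 4, so B⁻¹ = [[1/2, 3/4], [0, 1/2]].
D⁻¹P = [[-2, 1], [2, 3]].
W = (D⁻¹P)B⁻¹ = [[-1, -1], [1, 3]].

W = [[-1, -1], [1, 3]]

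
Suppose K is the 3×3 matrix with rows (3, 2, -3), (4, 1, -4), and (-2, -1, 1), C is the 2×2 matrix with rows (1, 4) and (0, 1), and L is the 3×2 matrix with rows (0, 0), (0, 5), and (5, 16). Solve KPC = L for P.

Left-multiply by K⁻¹ and right-multiply by C⁻¹: P = K⁻¹LC⁻¹.
K has determinant 5; K⁻¹ = [[-3/5, 1/5, -1], [4/5, -3/5, 0], [-2/5, -1/5, -1]].
C has determinant 1; C⁻¹ = [[1, -4], [0, 1]].
K⁻¹L = [[-5, -15], [0, -3], [-5, -17]].
P = (K⁻¹L)C⁻¹ = [[-5, 5], [0, -3], [-5, 3]].

P = [[-5, 5], [0, -3], [-5, 3]]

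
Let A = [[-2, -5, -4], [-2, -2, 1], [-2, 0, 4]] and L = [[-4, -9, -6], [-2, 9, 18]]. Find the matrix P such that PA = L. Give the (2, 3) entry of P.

Since A sits to the right of P, P = LA⁻¹.
A has determinant 2; A⁻¹ = [[-4, 10, -13/2], [3, -8, 5], [-2, 5, -3]].
P = LA⁻¹ = [[-4, -9, -6], [-2, 9, 18]] · [[-4, 10, -13/2], [3, -8, 5], [-2, 5, -3]] = [[1, 2, -1], [-1, -2, 4]].

4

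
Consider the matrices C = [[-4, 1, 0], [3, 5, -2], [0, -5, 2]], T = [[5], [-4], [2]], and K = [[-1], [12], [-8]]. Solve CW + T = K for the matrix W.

W = [[2], [2], [0]]

CW = K − T = [[-6], [16], [-10]].
Since C multiplies W on the left, W = C⁻¹(K − T).
C has determinant -6; C⁻¹ = [[0, 1/3, 1/3], [1, 4/3, 4/3], [5/2, 10/3, 23/6]].
W = C⁻¹(K − T) = [[2], [2], [0]].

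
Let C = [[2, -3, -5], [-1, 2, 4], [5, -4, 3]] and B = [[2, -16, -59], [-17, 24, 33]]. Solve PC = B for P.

P = [[6, -5, -3], [-4, 4, -1]]

Since C sits to the right of P, P = BC⁻¹.
det C = 5, so C⁻¹ = [[22/5, 29/5, -2/5], [23/5, 31/5, -3/5], [-6/5, -7/5, 1/5]].
P = BC⁻¹ = [[2, -16, -59], [-17, 24, 33]] · [[22/5, 29/5, -2/5], [23/5, 31/5, -3/5], [-6/5, -7/5, 1/5]] = [[6, -5, -3], [-4, 4, -1]].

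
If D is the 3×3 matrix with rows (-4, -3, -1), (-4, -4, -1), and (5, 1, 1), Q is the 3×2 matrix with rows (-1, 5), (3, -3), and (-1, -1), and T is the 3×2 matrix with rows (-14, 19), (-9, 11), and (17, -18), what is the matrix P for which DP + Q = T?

P = [[3, -3], [-1, 0], [4, -2]]

DP = T − Q = [[-13, 14], [-12, 14], [18, -17]].
Left-multiplying both sides by D⁻¹ gives P = D⁻¹(T − Q).
det D = -1; the adjugate gives D⁻¹ = [[3, -2, 1], [1, -1, 0], [-16, 11, -4]].
P = D⁻¹(T − Q) = [[3, -3], [-1, 0], [4, -2]].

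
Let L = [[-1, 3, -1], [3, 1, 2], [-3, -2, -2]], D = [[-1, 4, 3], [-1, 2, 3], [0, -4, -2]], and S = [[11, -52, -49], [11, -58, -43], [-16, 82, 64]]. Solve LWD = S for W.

W = [[1, 1, 0], [-1, -4, 3], [-5, -1, 1]]

Left-multiply by L⁻¹ and right-multiply by D⁻¹: W = L⁻¹SD⁻¹.
L has determinant 1; L⁻¹ = [[2, 8, 7], [0, -1, -1], [-3, -11, -10]].
det D = -4; the adjugate gives D⁻¹ = [[-2, 1, -3/2], [1/2, -1/2, 0], [-1, 1, -1/2]].
L⁻¹S = [[-2, 6, 6], [5, -24, -21], [6, -26, -20]].
W = (L⁻¹S)D⁻¹ = [[1, 1, 0], [-1, -4, 3], [-5, -1, 1]].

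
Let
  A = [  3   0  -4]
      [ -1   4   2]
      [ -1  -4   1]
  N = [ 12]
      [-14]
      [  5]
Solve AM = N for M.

Left-multiplying both sides by A⁻¹ gives M = A⁻¹N.
A has determinant 4; A⁻¹ = [[3, 4, 4], [-1/4, -1/4, -1/2], [2, 3, 3]].
M = A⁻¹N = [[3, 4, 4], [-1/4, -1/4, -1/2], [2, 3, 3]] · [[12], [-14], [5]] = [[0], [-2], [-3]].

M = [[0], [-2], [-3]]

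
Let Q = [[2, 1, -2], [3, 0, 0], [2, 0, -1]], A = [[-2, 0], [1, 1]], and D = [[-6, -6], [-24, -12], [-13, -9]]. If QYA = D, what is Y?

Left-multiply by Q⁻¹ and right-multiply by A⁻¹: Y = Q⁻¹DA⁻¹.
Q has determinant 3; Q⁻¹ = [[0, 1/3, 0], [1, 2/3, -2], [0, 2/3, -1]].
A has determinant -2; A⁻¹ = [[-1/2, 0], [1/2, 1]].
Q⁻¹D = [[-8, -4], [4, 4], [-3, 1]].
Y = (Q⁻¹D)A⁻¹ = [[2, -4], [0, 4], [2, 1]].

Y = [[2, -4], [0, 4], [2, 1]]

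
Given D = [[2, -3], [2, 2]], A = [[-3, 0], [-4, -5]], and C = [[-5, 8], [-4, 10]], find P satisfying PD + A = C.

PD = C − A = [[-2, 8], [0, 15]].
D is on the right of P, so right-multiply by D⁻¹: P = (C − A)D⁻¹.
det D = 10; the adjugate gives D⁻¹ = [[1/5, 3/10], [-1/5, 1/5]].
P = (C − A)D⁻¹ = [[-2, 1], [-3, 3]].

P = [[-2, 1], [-3, 3]]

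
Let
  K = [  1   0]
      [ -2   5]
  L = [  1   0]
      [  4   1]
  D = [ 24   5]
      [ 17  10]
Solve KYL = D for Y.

Isolating Y: multiply by K⁻¹ from the left and L⁻¹ from the right, so Y = K⁻¹DL⁻¹.
det K = 5; the adjugate gives K⁻¹ = [[1, 0], [2/5, 1/5]].
det L = 1; the adjugate gives L⁻¹ = [[1, 0], [-4, 1]].
K⁻¹D = [[24, 5], [13, 4]].
Y = (K⁻¹D)L⁻¹ = [[4, 5], [-3, 4]].

Y = [[4, 5], [-3, 4]]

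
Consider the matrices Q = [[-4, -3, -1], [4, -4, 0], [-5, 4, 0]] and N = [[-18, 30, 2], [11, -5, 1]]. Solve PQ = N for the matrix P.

P = [[-2, -4, 2], [-1, 3, 1]]

Since Q sits to the right of P, P = NQ⁻¹.
det Q = 4; the adjugate gives Q⁻¹ = [[0, -1, -1], [0, -5/4, -1], [-1, 31/4, 7]].
P = NQ⁻¹ = [[-18, 30, 2], [11, -5, 1]] · [[0, -1, -1], [0, -5/4, -1], [-1, 31/4, 7]] = [[-2, -4, 2], [-1, 3, 1]].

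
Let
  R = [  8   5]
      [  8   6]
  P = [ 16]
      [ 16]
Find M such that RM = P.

Since R multiplies M on the left, M = R⁻¹P.
R has determinant 8; R⁻¹ = [[3/4, -5/8], [-1, 1]].
M = R⁻¹P = [[3/4, -5/8], [-1, 1]] · [[16], [16]] = [[2], [0]].

M = [[2], [0]]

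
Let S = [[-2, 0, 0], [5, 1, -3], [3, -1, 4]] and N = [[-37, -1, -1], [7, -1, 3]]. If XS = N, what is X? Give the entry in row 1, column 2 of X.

-5

Since S sits to the right of X, X = NS⁻¹.
det S = -2, so S⁻¹ = [[-1/2, 0, 0], [29/2, 4, 3], [4, 1, 1]].
X = NS⁻¹ = [[-37, -1, -1], [7, -1, 3]] · [[-1/2, 0, 0], [29/2, 4, 3], [4, 1, 1]] = [[0, -5, -4], [-6, -1, 0]].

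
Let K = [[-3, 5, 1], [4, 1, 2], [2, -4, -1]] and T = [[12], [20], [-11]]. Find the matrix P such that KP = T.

K is on the left of P, so left-multiply by K⁻¹: P = K⁻¹T.
det K = 1, so K⁻¹ = [[7, 1, 9], [8, 1, 10], [-18, -2, -23]].
P = K⁻¹T = [[7, 1, 9], [8, 1, 10], [-18, -2, -23]] · [[12], [20], [-11]] = [[5], [6], [-3]].

P = [[5], [6], [-3]]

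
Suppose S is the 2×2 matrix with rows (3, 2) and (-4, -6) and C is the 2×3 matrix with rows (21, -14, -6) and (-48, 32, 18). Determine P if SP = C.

S is on the left of P, so left-multiply by S⁻¹: P = S⁻¹C.
det S = -10; the adjugate gives S⁻¹ = [[3/5, 1/5], [-2/5, -3/10]].
P = S⁻¹C = [[3/5, 1/5], [-2/5, -3/10]] · [[21, -14, -6], [-48, 32, 18]] = [[3, -2, 0], [6, -4, -3]].

P = [[3, -2, 0], [6, -4, -3]]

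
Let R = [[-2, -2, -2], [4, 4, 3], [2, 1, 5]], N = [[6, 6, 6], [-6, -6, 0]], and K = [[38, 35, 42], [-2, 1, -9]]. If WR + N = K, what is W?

WR = K − N = [[32, 29, 36], [4, 7, -9]].
R is on the right of W, so right-multiply by R⁻¹: W = (K − N)R⁻¹.
R has determinant 2; R⁻¹ = [[17/2, 4, 1], [-7, -3, -1], [-2, -1, 0]].
W = (K − N)R⁻¹ = [[-3, 5, 3], [3, 4, -3]].

W = [[-3, 5, 3], [3, 4, -3]]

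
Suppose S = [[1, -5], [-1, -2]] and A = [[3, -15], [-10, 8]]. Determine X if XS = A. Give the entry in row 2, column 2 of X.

Since S sits to the right of X, X = AS⁻¹.
det S = -7; the adjugate gives S⁻¹ = [[2/7, -5/7], [-1/7, -1/7]].
X = AS⁻¹ = [[3, -15], [-10, 8]] · [[2/7, -5/7], [-1/7, -1/7]] = [[3, 0], [-4, 6]].

6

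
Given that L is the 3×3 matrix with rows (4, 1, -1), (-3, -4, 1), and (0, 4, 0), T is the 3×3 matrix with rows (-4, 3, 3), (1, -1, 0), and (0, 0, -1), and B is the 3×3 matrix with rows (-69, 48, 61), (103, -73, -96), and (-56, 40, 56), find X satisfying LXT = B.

Isolating X: multiply by L⁻¹ from the left and T⁻¹ from the right, so X = L⁻¹BT⁻¹.
L has determinant -4; L⁻¹ = [[1, 1, 3/4], [0, 0, 1/4], [3, 4, 13/4]].
det T = -1; the adjugate gives T⁻¹ = [[-1, -3, -3], [-1, -4, -3], [0, 0, -1]].
L⁻¹B = [[-8, 5, 7], [-14, 10, 14], [23, -18, -19]].
X = (L⁻¹B)T⁻¹ = [[3, 4, 2], [4, 2, -2], [-5, 3, 4]].

X = [[3, 4, 2], [4, 2, -2], [-5, 3, 4]]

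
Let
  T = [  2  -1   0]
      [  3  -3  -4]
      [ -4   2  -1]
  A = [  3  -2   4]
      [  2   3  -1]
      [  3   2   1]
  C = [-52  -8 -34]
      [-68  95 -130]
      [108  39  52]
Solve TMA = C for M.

M = [[-3, -3, -3], [4, 2, -4], [3, -5, -1]]

M = T⁻¹CA⁻¹ (apply T⁻¹ on the left and A⁻¹ on the right).
det T = 3; the adjugate gives T⁻¹ = [[11/3, -1/3, 4/3], [19/3, -2/3, 8/3], [-2, 0, -1]].
det A = 5, so A⁻¹ = [[1, 2, -2], [-1, -9/5, 11/5], [-1, -12/5, 13/5]].
T⁻¹C = [[-24, -9, -12], [4, -10, 10], [-4, -23, 16]].
M = (T⁻¹C)A⁻¹ = [[-3, -3, -3], [4, 2, -4], [3, -5, -1]].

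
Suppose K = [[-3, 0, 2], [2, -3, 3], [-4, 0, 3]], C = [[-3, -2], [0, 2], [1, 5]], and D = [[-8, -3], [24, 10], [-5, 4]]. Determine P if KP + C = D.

P = [[3, 1], [-4, -1], [2, 1]]

KP = D − C = [[-5, -1], [24, 8], [-6, -1]].
Left-multiplying both sides by K⁻¹ gives P = K⁻¹(D − C).
det K = 3; the adjugate gives K⁻¹ = [[-3, 0, 2], [-6, -1/3, 13/3], [-4, 0, 3]].
P = K⁻¹(D − C) = [[3, 1], [-4, -1], [2, 1]].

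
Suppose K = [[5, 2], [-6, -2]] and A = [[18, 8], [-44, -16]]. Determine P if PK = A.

P = [[6, 2], [-4, 4]]

K is on the right of P, so right-multiply by K⁻¹: P = AK⁻¹.
K has determinant 2; K⁻¹ = [[-1, -1], [3, 5/2]].
P = AK⁻¹ = [[18, 8], [-44, -16]] · [[-1, -1], [3, 5/2]] = [[6, 2], [-4, 4]].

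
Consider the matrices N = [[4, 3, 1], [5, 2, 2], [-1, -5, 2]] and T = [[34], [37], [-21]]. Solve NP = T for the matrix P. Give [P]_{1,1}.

5

Since N multiplies P on the left, P = N⁻¹T.
det N = -3, so N⁻¹ = [[-14/3, 11/3, -4/3], [4, -3, 1], [23/3, -17/3, 7/3]].
P = N⁻¹T = [[-14/3, 11/3, -4/3], [4, -3, 1], [23/3, -17/3, 7/3]] · [[34], [37], [-21]] = [[5], [4], [2]].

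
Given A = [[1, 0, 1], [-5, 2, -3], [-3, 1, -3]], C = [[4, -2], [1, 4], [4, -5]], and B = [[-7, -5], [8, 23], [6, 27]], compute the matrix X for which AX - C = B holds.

X = [[1, -2], [1, 1], [-4, -5]]

AX = B + C = [[-3, -7], [9, 27], [10, 22]].
A is on the left of X, so left-multiply by A⁻¹: X = A⁻¹(B + C).
det A = -2, so A⁻¹ = [[3/2, -1/2, 1], [3, 0, 1], [-1/2, 1/2, -1]].
X = A⁻¹(B + C) = [[1, -2], [1, 1], [-4, -5]].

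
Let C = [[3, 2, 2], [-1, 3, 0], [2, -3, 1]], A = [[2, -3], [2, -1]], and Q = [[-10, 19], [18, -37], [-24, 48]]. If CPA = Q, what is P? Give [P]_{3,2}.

-1

P = C⁻¹QA⁻¹ (apply C⁻¹ on the left and A⁻¹ on the right).
det C = 5, so C⁻¹ = [[3/5, -8/5, -6/5], [1/5, -1/5, -2/5], [-3/5, 13/5, 11/5]].
det A = 4; the adjugate gives A⁻¹ = [[-1/4, 3/4], [-1/2, 1/2]].
C⁻¹Q = [[-6, 13], [4, -8], [0, -2]].
P = (C⁻¹Q)A⁻¹ = [[-5, 2], [3, -1], [1, -1]].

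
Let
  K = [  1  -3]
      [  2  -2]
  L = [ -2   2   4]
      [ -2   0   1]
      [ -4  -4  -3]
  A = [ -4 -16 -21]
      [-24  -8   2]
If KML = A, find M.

Left-multiply by K⁻¹ and right-multiply by L⁻¹: M = K⁻¹AL⁻¹.
det K = 4, so K⁻¹ = [[-1/2, 3/4], [-1/2, 1/4]].
det L = 4; the adjugate gives L⁻¹ = [[1, -5/2, 1/2], [-5/2, 11/2, -3/2], [2, -4, 1]].
K⁻¹A = [[-16, 2, 12], [-4, 6, 11]].
M = (K⁻¹A)L⁻¹ = [[3, 3, 1], [3, -1, 0]].

M = [[3, 3, 1], [3, -1, 0]]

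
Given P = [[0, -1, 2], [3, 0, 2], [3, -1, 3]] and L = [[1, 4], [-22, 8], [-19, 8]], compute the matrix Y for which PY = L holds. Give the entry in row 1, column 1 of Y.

-6

Since P multiplies Y on the left, Y = P⁻¹L.
det P = -3, so P⁻¹ = [[-2/3, -1/3, 2/3], [1, 2, -2], [1, 1, -1]].
Y = P⁻¹L = [[-2/3, -1/3, 2/3], [1, 2, -2], [1, 1, -1]] · [[1, 4], [-22, 8], [-19, 8]] = [[-6, 0], [-5, 4], [-2, 4]].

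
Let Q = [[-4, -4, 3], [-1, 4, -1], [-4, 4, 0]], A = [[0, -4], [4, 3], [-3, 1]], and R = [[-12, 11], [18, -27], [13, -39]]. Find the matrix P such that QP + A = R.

P = [[-2, 5], [2, -5], [-4, 5]]

QP = R − A = [[-12, 15], [14, -30], [16, -40]].
Q is on the left of P, so left-multiply by Q⁻¹: P = Q⁻¹(R − A).
det Q = 4; the adjugate gives Q⁻¹ = [[1, 3, -2], [1, 3, -7/4], [3, 8, -5]].
P = Q⁻¹(R − A) = [[-2, 5], [2, -5], [-4, 5]].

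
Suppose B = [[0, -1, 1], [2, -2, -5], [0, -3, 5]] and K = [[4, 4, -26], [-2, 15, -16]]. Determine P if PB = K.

B is on the right of P, so right-multiply by B⁻¹: P = KB⁻¹.
B has determinant 4; B⁻¹ = [[-25/4, 1/2, 7/4], [-5/2, 0, 1/2], [-3/2, 0, 1/2]].
P = KB⁻¹ = [[4, 4, -26], [-2, 15, -16]] · [[-25/4, 1/2, 7/4], [-5/2, 0, 1/2], [-3/2, 0, 1/2]] = [[4, 2, -4], [-1, -1, -4]].

P = [[4, 2, -4], [-1, -1, -4]]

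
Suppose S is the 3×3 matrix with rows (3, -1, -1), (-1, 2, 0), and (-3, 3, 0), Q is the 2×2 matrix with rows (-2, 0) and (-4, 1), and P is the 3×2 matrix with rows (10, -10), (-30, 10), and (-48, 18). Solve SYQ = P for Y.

Left-multiply by S⁻¹ and right-multiply by Q⁻¹: Y = S⁻¹PQ⁻¹.
det S = -3; the adjugate gives S⁻¹ = [[0, 1, -2/3], [0, 1, -1/3], [-1, 2, -5/3]].
det Q = -2, so Q⁻¹ = [[-1/2, 0], [-2, 1]].
S⁻¹P = [[2, -2], [-14, 4], [10, 0]].
Y = (S⁻¹P)Q⁻¹ = [[3, -2], [-1, 4], [-5, 0]].

Y = [[3, -2], [-1, 4], [-5, 0]]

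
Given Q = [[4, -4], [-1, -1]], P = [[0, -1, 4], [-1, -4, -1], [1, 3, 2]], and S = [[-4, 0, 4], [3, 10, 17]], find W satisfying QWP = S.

Left-multiply by Q⁻¹ and right-multiply by P⁻¹: W = Q⁻¹SP⁻¹.
det Q = -8, so Q⁻¹ = [[1/8, -1/2], [-1/8, -1/2]].
P has determinant 3; P⁻¹ = [[-5/3, 14/3, 17/3], [1/3, -4/3, -4/3], [1/3, -1/3, -1/3]].
Q⁻¹S = [[-2, -5, -8], [-1, -5, -9]].
W = (Q⁻¹S)P⁻¹ = [[-1, 0, -2], [-3, 5, 4]].

W = [[-1, 0, -2], [-3, 5, 4]]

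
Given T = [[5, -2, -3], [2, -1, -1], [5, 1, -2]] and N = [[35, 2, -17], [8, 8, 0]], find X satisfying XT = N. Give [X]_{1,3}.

5

Since T sits to the right of X, X = NT⁻¹.
det T = -4, so T⁻¹ = [[-3/4, 7/4, 1/4], [1/4, -5/4, 1/4], [-7/4, 15/4, 1/4]].
X = NT⁻¹ = [[35, 2, -17], [8, 8, 0]] · [[-3/4, 7/4, 1/4], [1/4, -5/4, 1/4], [-7/4, 15/4, 1/4]] = [[4, -5, 5], [-4, 4, 4]].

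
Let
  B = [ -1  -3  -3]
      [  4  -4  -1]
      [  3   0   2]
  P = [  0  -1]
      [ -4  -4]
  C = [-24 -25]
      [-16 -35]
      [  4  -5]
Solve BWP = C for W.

Left-multiply by B⁻¹ and right-multiply by P⁻¹: W = B⁻¹CP⁻¹.
det B = 5, so B⁻¹ = [[-8/5, 6/5, -9/5], [-11/5, 7/5, -13/5], [12/5, -9/5, 16/5]].
det P = -4, so P⁻¹ = [[1, -1/4], [-1, 0]].
B⁻¹C = [[12, 7], [20, 19], [-16, -13]].
W = (B⁻¹C)P⁻¹ = [[5, -3], [1, -5], [-3, 4]].

W = [[5, -3], [1, -5], [-3, 4]]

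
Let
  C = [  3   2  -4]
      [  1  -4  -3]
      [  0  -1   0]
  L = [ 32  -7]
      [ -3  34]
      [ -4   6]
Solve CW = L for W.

W = [[4, -5], [4, -6], [-3, -5]]

C is on the left of W, so left-multiply by C⁻¹: W = C⁻¹L.
det C = -5; the adjugate gives C⁻¹ = [[3/5, -4/5, 22/5], [0, 0, -1], [1/5, -3/5, 14/5]].
W = C⁻¹L = [[3/5, -4/5, 22/5], [0, 0, -1], [1/5, -3/5, 14/5]] · [[32, -7], [-3, 34], [-4, 6]] = [[4, -5], [4, -6], [-3, -5]].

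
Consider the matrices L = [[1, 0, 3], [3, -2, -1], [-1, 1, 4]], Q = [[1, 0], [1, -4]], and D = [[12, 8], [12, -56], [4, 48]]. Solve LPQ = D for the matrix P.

P = [[2, 4], [2, 0], [4, -2]]

Isolating P: multiply by L⁻¹ from the left and Q⁻¹ from the right, so P = L⁻¹DQ⁻¹.
det L = -4, so L⁻¹ = [[7/4, -3/4, -3/2], [11/4, -7/4, -5/2], [-1/4, 1/4, 1/2]].
det Q = -4, so Q⁻¹ = [[1, 0], [1/4, -1/4]].
L⁻¹D = [[6, -16], [2, 0], [2, 8]].
P = (L⁻¹D)Q⁻¹ = [[2, 4], [2, 0], [4, -2]].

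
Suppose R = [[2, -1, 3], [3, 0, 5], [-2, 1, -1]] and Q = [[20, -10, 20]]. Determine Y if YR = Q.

Since R sits to the right of Y, Y = QR⁻¹.
det R = 6; the adjugate gives R⁻¹ = [[-5/6, 1/3, -5/6], [-7/6, 2/3, -1/6], [1/2, 0, 1/2]].
Y = QR⁻¹ = [[20, -10, 20]] · [[-5/6, 1/3, -5/6], [-7/6, 2/3, -1/6], [1/2, 0, 1/2]] = [[5, 0, -5]].

Y = [[5, 0, -5]]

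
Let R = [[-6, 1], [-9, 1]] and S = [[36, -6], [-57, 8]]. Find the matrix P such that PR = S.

P = [[-6, 0], [5, 3]]

R is on the right of P, so right-multiply by R⁻¹: P = SR⁻¹.
R has determinant 3; R⁻¹ = [[1/3, -1/3], [3, -2]].
P = SR⁻¹ = [[36, -6], [-57, 8]] · [[1/3, -1/3], [3, -2]] = [[-6, 0], [5, 3]].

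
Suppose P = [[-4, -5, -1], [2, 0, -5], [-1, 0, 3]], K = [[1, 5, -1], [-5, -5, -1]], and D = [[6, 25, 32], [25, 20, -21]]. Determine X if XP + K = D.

X = [[-4, -4, 3], [-5, 5, 0]]

XP = D − K = [[5, 20, 33], [30, 25, -20]].
Right-multiplying both sides by P⁻¹ gives X = (D − K)P⁻¹.
P has determinant 5; P⁻¹ = [[0, 3, 5], [-1/5, -13/5, -22/5], [0, 1, 2]].
X = (D − K)P⁻¹ = [[-4, -4, 3], [-5, 5, 0]].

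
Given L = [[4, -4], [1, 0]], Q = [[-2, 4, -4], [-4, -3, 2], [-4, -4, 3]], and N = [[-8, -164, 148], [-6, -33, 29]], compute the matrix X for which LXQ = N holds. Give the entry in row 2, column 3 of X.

Left-multiply by L⁻¹ and right-multiply by Q⁻¹: X = L⁻¹NQ⁻¹.
det L = 4, so L⁻¹ = [[0, 1], [-1/4, 1]].
Q has determinant 2; Q⁻¹ = [[-1/2, 2, -2], [2, -11, 10], [2, -12, 11]].
L⁻¹N = [[-6, -33, 29], [-4, 8, -8]].
X = (L⁻¹N)Q⁻¹ = [[-5, 3, 1], [2, 0, 0]].

0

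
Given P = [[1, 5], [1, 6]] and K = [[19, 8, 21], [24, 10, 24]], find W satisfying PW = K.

W = [[-6, -2, 6], [5, 2, 3]]

Left-multiplying both sides by P⁻¹ gives W = P⁻¹K.
det P = 1, so P⁻¹ = [[6, -5], [-1, 1]].
W = P⁻¹K = [[6, -5], [-1, 1]] · [[19, 8, 21], [24, 10, 24]] = [[-6, -2, 6], [5, 2, 3]].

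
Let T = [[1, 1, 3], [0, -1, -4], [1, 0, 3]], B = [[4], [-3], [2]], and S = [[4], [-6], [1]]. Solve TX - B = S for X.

TX = S + B = [[8], [-9], [3]].
T is on the left of X, so left-multiply by T⁻¹: X = T⁻¹(S + B).
det T = -4, so T⁻¹ = [[3/4, 3/4, 1/4], [1, 0, -1], [-1/4, -1/4, 1/4]].
X = T⁻¹(S + B) = [[0], [5], [1]].

X = [[0], [5], [1]]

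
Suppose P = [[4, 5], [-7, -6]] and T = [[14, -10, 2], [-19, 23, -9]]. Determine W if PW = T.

W = [[1, -5, 3], [2, 2, -2]]

Since P multiplies W on the left, W = P⁻¹T.
det P = 11, so P⁻¹ = [[-6/11, -5/11], [7/11, 4/11]].
W = P⁻¹T = [[-6/11, -5/11], [7/11, 4/11]] · [[14, -10, 2], [-19, 23, -9]] = [[1, -5, 3], [2, 2, -2]].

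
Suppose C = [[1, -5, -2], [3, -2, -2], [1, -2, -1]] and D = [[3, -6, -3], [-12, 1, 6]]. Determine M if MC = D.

M = [[0, 0, 3], [1, -5, 2]]

Right-multiplying both sides by C⁻¹ gives M = DC⁻¹.
det C = 1; the adjugate gives C⁻¹ = [[-2, -1, 6], [1, 1, -4], [-4, -3, 13]].
M = DC⁻¹ = [[3, -6, -3], [-12, 1, 6]] · [[-2, -1, 6], [1, 1, -4], [-4, -3, 13]] = [[0, 0, 3], [1, -5, 2]].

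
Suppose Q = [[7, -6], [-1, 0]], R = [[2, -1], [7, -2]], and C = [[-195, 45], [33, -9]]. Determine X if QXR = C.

X = [[1, -5], [-3, 0]]

X = Q⁻¹CR⁻¹ (apply Q⁻¹ on the left and R⁻¹ on the right).
det Q = -6, so Q⁻¹ = [[0, -1], [-1/6, -7/6]].
det R = 3; the adjugate gives R⁻¹ = [[-2/3, 1/3], [-7/3, 2/3]].
Q⁻¹C = [[-33, 9], [-6, 3]].
X = (Q⁻¹C)R⁻¹ = [[1, -5], [-3, 0]].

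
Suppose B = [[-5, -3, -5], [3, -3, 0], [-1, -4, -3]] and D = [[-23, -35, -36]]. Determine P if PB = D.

Right-multiplying both sides by B⁻¹ gives P = DB⁻¹.
B has determinant 3; B⁻¹ = [[3, 11/3, -5], [3, 10/3, -5], [-5, -17/3, 8]].
P = DB⁻¹ = [[-23, -35, -36]] · [[3, 11/3, -5], [3, 10/3, -5], [-5, -17/3, 8]] = [[6, 3, 2]].

P = [[6, 3, 2]]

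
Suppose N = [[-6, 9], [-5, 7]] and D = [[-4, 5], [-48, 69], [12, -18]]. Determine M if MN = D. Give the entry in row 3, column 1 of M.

-2

Right-multiplying both sides by N⁻¹ gives M = DN⁻¹.
det N = 3, so N⁻¹ = [[7/3, -3], [5/3, -2]].
M = DN⁻¹ = [[-4, 5], [-48, 69], [12, -18]] · [[7/3, -3], [5/3, -2]] = [[-1, 2], [3, 6], [-2, 0]].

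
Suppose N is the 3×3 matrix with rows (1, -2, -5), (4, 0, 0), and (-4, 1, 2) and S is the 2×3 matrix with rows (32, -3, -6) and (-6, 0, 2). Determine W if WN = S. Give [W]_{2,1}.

-2

N is on the right of W, so right-multiply by N⁻¹: W = SN⁻¹.
det N = -4; the adjugate gives N⁻¹ = [[0, 1/4, 0], [2, 9/2, 5], [-1, -7/4, -2]].
W = SN⁻¹ = [[32, -3, -6], [-6, 0, 2]] · [[0, 1/4, 0], [2, 9/2, 5], [-1, -7/4, -2]] = [[0, 5, -3], [-2, -5, -4]].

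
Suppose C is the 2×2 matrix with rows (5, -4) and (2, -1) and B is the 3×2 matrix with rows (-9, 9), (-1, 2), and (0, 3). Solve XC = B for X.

X = [[-3, 3], [-1, 2], [-2, 5]]

C is on the right of X, so right-multiply by C⁻¹: X = BC⁻¹.
det C = 3; the adjugate gives C⁻¹ = [[-1/3, 4/3], [-2/3, 5/3]].
X = BC⁻¹ = [[-9, 9], [-1, 2], [0, 3]] · [[-1/3, 4/3], [-2/3, 5/3]] = [[-3, 3], [-1, 2], [-2, 5]].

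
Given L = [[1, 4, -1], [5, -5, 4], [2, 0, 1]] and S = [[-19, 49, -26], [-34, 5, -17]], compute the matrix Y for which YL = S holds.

Since L sits to the right of Y, Y = SL⁻¹.
det L = -3; the adjugate gives L⁻¹ = [[5/3, 4/3, -11/3], [-1, -1, 3], [-10/3, -8/3, 25/3]].
Y = SL⁻¹ = [[-19, 49, -26], [-34, 5, -17]] · [[5/3, 4/3, -11/3], [-1, -1, 3], [-10/3, -8/3, 25/3]] = [[6, -5, 0], [-5, -5, -2]].

Y = [[6, -5, 0], [-5, -5, -2]]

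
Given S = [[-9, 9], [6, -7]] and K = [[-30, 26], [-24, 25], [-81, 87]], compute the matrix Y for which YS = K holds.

Y = [[6, 4], [2, -1], [5, -6]]

Since S sits to the right of Y, Y = KS⁻¹.
det S = 9; the adjugate gives S⁻¹ = [[-7/9, -1], [-2/3, -1]].
Y = KS⁻¹ = [[-30, 26], [-24, 25], [-81, 87]] · [[-7/9, -1], [-2/3, -1]] = [[6, 4], [2, -1], [5, -6]].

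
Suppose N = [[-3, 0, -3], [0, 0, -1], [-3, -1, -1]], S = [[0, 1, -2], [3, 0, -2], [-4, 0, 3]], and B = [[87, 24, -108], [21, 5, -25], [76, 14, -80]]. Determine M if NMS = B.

M = N⁻¹BS⁻¹ (apply N⁻¹ on the left and S⁻¹ on the right).
det N = 3; the adjugate gives N⁻¹ = [[-1/3, 1, 0], [1, -2, -1], [0, -1, 0]].
det S = -1; the adjugate gives S⁻¹ = [[0, 3, 2], [1, 8, 6], [0, 4, 3]].
N⁻¹B = [[-8, -3, 11], [-31, 0, 22], [-21, -5, 25]].
M = (N⁻¹B)S⁻¹ = [[-3, -4, -1], [0, -5, 4], [-5, -3, 3]].

M = [[-3, -4, -1], [0, -5, 4], [-5, -3, 3]]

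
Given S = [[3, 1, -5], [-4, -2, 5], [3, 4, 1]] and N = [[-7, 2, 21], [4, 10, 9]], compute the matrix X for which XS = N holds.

X = [[-6, -2, 1], [4, 5, 4]]

S is on the right of X, so right-multiply by S⁻¹: X = NS⁻¹.
det S = 3; the adjugate gives S⁻¹ = [[-22/3, -7, -5/3], [19/3, 6, 5/3], [-10/3, -3, -2/3]].
X = NS⁻¹ = [[-7, 2, 21], [4, 10, 9]] · [[-22/3, -7, -5/3], [19/3, 6, 5/3], [-10/3, -3, -2/3]] = [[-6, -2, 1], [4, 5, 4]].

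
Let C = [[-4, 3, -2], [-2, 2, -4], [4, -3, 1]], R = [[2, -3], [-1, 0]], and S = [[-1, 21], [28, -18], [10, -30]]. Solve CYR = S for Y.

Y = [[4, 1], [1, -1], [-3, 3]]

Isolating Y: multiply by C⁻¹ from the left and R⁻¹ from the right, so Y = C⁻¹SR⁻¹.
det C = 2; the adjugate gives C⁻¹ = [[-5, 3/2, -4], [-7, 2, -6], [-1, 0, -1]].
R has determinant -3; R⁻¹ = [[0, -1], [-1/3, -2/3]].
C⁻¹S = [[7, -12], [3, -3], [-9, 9]].
Y = (C⁻¹S)R⁻¹ = [[4, 1], [1, -1], [-3, 3]].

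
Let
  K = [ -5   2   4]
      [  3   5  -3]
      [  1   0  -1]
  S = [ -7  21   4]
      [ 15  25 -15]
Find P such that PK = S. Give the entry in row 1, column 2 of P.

3

Since K sits to the right of P, P = SK⁻¹.
K has determinant 5; K⁻¹ = [[-1, 2/5, -26/5], [0, 1/5, -3/5], [-1, 2/5, -31/5]].
P = SK⁻¹ = [[-7, 21, 4], [15, 25, -15]] · [[-1, 2/5, -26/5], [0, 1/5, -3/5], [-1, 2/5, -31/5]] = [[3, 3, -1], [0, 5, 0]].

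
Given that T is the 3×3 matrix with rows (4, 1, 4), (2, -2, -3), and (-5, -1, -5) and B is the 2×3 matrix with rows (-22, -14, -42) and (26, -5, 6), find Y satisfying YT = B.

Y = [[0, 4, 6], [-3, 4, -6]]

Right-multiplying both sides by T⁻¹ gives Y = BT⁻¹.
T has determinant 5; T⁻¹ = [[7/5, 1/5, 1], [5, 0, 4], [-12/5, -1/5, -2]].
Y = BT⁻¹ = [[-22, -14, -42], [26, -5, 6]] · [[7/5, 1/5, 1], [5, 0, 4], [-12/5, -1/5, -2]] = [[0, 4, 6], [-3, 4, -6]].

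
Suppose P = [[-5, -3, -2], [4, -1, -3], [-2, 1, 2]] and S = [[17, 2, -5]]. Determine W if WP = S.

P is on the right of W, so right-multiply by P⁻¹: W = SP⁻¹.
det P = -3, so P⁻¹ = [[-1/3, -4/3, -7/3], [2/3, 14/3, 23/3], [-2/3, -11/3, -17/3]].
W = SP⁻¹ = [[17, 2, -5]] · [[-1/3, -4/3, -7/3], [2/3, 14/3, 23/3], [-2/3, -11/3, -17/3]] = [[-1, 5, 4]].

W = [[-1, 5, 4]]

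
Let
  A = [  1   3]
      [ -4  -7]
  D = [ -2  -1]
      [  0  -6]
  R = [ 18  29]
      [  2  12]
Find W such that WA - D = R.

W = [[0, -4], [2, 0]]

WA = R + D = [[16, 28], [2, 6]].
Right-multiplying both sides by A⁻¹ gives W = (R + D)A⁻¹.
A has determinant 5; A⁻¹ = [[-7/5, -3/5], [4/5, 1/5]].
W = (R + D)A⁻¹ = [[0, -4], [2, 0]].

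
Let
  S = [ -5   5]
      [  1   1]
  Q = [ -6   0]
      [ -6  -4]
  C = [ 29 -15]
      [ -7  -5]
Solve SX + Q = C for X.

SX = C − Q = [[35, -15], [-1, -1]].
Since S multiplies X on the left, X = S⁻¹(C − Q).
S has determinant -10; S⁻¹ = [[-1/10, 1/2], [1/10, 1/2]].
X = S⁻¹(C − Q) = [[-4, 1], [3, -2]].

X = [[-4, 1], [3, -2]]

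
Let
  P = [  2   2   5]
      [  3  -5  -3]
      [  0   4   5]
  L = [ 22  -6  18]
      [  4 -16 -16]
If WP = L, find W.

W = [[5, 4, 1], [-1, 2, -1]]

Right-multiplying both sides by P⁻¹ gives W = LP⁻¹.
det P = 4, so P⁻¹ = [[-13/4, 5/2, 19/4], [-15/4, 5/2, 21/4], [3, -2, -4]].
W = LP⁻¹ = [[22, -6, 18], [4, -16, -16]] · [[-13/4, 5/2, 19/4], [-15/4, 5/2, 21/4], [3, -2, -4]] = [[5, 4, 1], [-1, 2, -1]].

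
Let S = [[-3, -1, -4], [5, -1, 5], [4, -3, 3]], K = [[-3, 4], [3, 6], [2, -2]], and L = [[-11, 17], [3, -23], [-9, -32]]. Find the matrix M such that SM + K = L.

SM = L − K = [[-8, 13], [0, -29], [-11, -30]].
S is on the left of M, so left-multiply by S⁻¹: M = S⁻¹(L − K).
det S = 3; the adjugate gives S⁻¹ = [[4, 5, -3], [5/3, 7/3, -5/3], [-11/3, -13/3, 8/3]].
M = S⁻¹(L − K) = [[1, -3], [5, 4], [0, -2]].

M = [[1, -3], [5, 4], [0, -2]]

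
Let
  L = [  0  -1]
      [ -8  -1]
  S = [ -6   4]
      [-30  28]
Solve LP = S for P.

P = [[3, -3], [6, -4]]

L is on the left of P, so left-multiply by L⁻¹: P = L⁻¹S.
det L = -8, so L⁻¹ = [[1/8, -1/8], [-1, 0]].
P = L⁻¹S = [[1/8, -1/8], [-1, 0]] · [[-6, 4], [-30, 28]] = [[3, -3], [6, -4]].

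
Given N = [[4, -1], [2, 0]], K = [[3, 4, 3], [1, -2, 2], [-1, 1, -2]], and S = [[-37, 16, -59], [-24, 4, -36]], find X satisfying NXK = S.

X = [[-2, -4, 2], [-3, -2, 0]]

Left-multiply by N⁻¹ and right-multiply by K⁻¹: X = N⁻¹SK⁻¹.
det N = 2, so N⁻¹ = [[0, 1/2], [-1, 2]].
K has determinant 3; K⁻¹ = [[2/3, 11/3, 14/3], [0, -1, -1], [-1/3, -7/3, -10/3]].
N⁻¹S = [[-12, 2, -18], [-11, -8, -13]].
X = (N⁻¹S)K⁻¹ = [[-2, -4, 2], [-3, -2, 0]].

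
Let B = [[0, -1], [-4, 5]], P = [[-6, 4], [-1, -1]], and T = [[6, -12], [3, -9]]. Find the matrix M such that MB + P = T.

M = [[1, -3], [3, -1]]

MB = T − P = [[12, -16], [4, -8]].
B is on the right of M, so right-multiply by B⁻¹: M = (T − P)B⁻¹.
B has determinant -4; B⁻¹ = [[-5/4, -1/4], [-1, 0]].
M = (T − P)B⁻¹ = [[1, -3], [3, -1]].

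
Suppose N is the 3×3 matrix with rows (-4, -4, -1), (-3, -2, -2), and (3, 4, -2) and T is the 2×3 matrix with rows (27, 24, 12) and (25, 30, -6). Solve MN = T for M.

Since N sits to the right of M, M = TN⁻¹.
det N = 6, so N⁻¹ = [[2, -2, 1], [-2, 11/6, -5/6], [-1, 2/3, -2/3]].
M = TN⁻¹ = [[27, 24, 12], [25, 30, -6]] · [[2, -2, 1], [-2, 11/6, -5/6], [-1, 2/3, -2/3]] = [[-6, -2, -1], [-4, 1, 4]].

M = [[-6, -2, -1], [-4, 1, 4]]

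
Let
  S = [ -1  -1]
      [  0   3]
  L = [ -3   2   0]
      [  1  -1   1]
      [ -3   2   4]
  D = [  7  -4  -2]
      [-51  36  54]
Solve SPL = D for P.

P = S⁻¹DL⁻¹ (apply S⁻¹ on the left and L⁻¹ on the right).
det S = -3; the adjugate gives S⁻¹ = [[-1, -1/3], [0, 1/3]].
det L = 4; the adjugate gives L⁻¹ = [[-3/2, -2, 1/2], [-7/4, -3, 3/4], [-1/4, 0, 1/4]].
S⁻¹D = [[10, -8, -16], [-17, 12, 18]].
P = (S⁻¹D)L⁻¹ = [[3, 4, -5], [0, -2, 5]].

P = [[3, 4, -5], [0, -2, 5]]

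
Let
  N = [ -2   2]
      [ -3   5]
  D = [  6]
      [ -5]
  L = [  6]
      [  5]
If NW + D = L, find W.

W = [[5], [5]]

NW = L − D = [[0], [10]].
Left-multiplying both sides by N⁻¹ gives W = N⁻¹(L − D).
N has determinant -4; N⁻¹ = [[-5/4, 1/2], [-3/4, 1/2]].
W = N⁻¹(L − D) = [[5], [5]].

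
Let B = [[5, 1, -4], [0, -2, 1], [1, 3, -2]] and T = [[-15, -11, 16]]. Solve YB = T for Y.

Y = [[-3, 4, 0]]

B is on the right of Y, so right-multiply by B⁻¹: Y = TB⁻¹.
det B = -2; the adjugate gives B⁻¹ = [[-1/2, 5, 7/2], [-1/2, 3, 5/2], [-1, 7, 5]].
Y = TB⁻¹ = [[-15, -11, 16]] · [[-1/2, 5, 7/2], [-1/2, 3, 5/2], [-1, 7, 5]] = [[-3, 4, 0]].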